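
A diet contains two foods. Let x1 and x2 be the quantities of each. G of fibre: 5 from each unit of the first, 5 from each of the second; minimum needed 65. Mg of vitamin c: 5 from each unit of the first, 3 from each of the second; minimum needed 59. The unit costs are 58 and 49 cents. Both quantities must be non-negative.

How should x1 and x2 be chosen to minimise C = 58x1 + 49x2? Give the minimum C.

x1 = 10, x2 = 3, minimum C = 727

Extreme points and C = 58x1 + 49x2:
  (0, 59/3) → C = 2891/3
  (13, 0) → C = 754
  (10, 3) → C = 727
The feasible region is unbounded (it extends along (0, 1), (1, 0)), but C strictly increases along every unbounded feasible direction, so there is no improving ray and the minimum is attained at a vertex.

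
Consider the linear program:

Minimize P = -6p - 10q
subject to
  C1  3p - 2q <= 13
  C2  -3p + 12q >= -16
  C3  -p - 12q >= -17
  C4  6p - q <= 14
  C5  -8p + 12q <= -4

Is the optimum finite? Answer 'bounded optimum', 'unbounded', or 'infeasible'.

Vertices and P = -6p - 10q:
  (152/69, -18/23) → P = -124/23
  (-12/5, -29/15) → P = 506/15
  (185/73, 88/73) → P = -1990/73
  (7/3, 11/9) → P = -236/9
The feasible region has finitely many vertices and no improving ray; the minimum is -1990/73 at (185/73, 88/73).

bounded optimum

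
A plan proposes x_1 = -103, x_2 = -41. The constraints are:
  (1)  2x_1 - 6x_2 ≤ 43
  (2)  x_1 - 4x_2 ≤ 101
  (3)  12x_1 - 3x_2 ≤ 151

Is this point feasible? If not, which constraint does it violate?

(1): 40 ≤ 43 ✓
(2): 61 ≤ 101 ✓
(3): -1113 ≤ 151 ✓

feasible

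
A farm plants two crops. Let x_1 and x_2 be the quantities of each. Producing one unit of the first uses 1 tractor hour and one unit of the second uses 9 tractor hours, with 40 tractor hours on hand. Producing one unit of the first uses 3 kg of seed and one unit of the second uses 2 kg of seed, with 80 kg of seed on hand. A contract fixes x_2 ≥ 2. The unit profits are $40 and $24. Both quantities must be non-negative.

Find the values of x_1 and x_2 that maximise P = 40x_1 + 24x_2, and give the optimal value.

x_1 = 22, x_2 = 2, maximum P = 928

Feasible corners and P = 40x_1 + 24x_2:
  (0, 40/9) → P = 320/3
  (0, 2) → P = 48
  (22, 2) → P = 928

At the optimal vertex, x_1 + 9x_2 = 40 and x_2 = 2.
Solving simultaneously gives x_1 = 22, x_2 = 2.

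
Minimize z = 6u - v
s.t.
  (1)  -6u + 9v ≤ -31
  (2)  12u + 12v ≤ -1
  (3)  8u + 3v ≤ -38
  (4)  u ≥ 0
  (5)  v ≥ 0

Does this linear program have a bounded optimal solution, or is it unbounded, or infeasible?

The boundaries 8u + 3v = -38 and u = 0 meet at (0, -38/3), but that point violates v ≥ 0. Every candidate vertex is excluded by some other constraint, so the feasible region is empty.

infeasible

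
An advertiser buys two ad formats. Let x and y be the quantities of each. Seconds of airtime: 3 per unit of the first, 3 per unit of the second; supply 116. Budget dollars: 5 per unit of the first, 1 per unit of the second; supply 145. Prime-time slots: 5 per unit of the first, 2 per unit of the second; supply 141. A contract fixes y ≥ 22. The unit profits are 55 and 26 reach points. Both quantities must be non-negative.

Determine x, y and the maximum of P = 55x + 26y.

The binding constraints are 3x + 3y = 116 and y = 22.
Solving simultaneously gives x = 50/3, y = 22.

x = 50/3, y = 22, maximum P = 4466/3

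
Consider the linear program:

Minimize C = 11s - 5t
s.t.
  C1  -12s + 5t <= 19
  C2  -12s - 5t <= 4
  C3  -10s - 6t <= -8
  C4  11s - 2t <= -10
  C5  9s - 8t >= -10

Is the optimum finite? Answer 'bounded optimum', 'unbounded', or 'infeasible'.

infeasible

The boundaries -12s + 5t = 19 and -10s - 6t = -8 meet at (-37/61, 143/61), but that point violates 9s - 8t ≥ -10. Every candidate vertex is excluded by some other constraint, so the feasible region is empty.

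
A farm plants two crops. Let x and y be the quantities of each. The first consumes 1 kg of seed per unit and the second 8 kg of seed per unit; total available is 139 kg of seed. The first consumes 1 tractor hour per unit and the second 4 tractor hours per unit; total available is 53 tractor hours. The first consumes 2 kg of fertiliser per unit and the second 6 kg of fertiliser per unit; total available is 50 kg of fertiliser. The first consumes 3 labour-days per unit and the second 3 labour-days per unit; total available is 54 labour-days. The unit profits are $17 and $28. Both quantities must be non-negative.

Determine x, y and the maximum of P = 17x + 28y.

x = 29/2, y = 7/2, maximum P = 689/2

Feasible corners and P = 17x + 28y:
  (0, 0) → P = 0
  (0, 25/3) → P = 700/3
  (18, 0) → P = 306
  (29/2, 7/2) → P = 689/2

The optimum lies where 2x + 6y = 50 and 3x + 3y = 54.
Solving simultaneously gives x = 29/2, y = 7/2.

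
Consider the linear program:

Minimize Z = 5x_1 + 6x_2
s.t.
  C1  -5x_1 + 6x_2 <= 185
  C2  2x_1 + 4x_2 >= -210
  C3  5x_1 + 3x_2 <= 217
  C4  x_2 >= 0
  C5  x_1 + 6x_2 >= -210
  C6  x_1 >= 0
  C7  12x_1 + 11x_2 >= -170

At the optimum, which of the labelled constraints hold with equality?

Feasible corners and Z = 5x_1 + 6x_2:
  (83/5, 134/3) → Z = 351
  (0, 185/6) → Z = 185
  (217/5, 0) → Z = 217
  (0, 0) → Z = 0

The minimum is at (0, 0). Substituting into each constraint, equality holds for C4 and C6; the remaining constraints have slack.

C4 and C6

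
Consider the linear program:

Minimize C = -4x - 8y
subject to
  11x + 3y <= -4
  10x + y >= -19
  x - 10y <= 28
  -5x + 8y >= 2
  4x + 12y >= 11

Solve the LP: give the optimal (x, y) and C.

x = -53/19, y = 169/19, minimum C = -60

Vertices and C = -4x - 8y:
  (-53/19, 169/19) → C = -60
  (-27/40, 137/120) → C = -193/30
  (-239/116, 93/58) → C = -133/29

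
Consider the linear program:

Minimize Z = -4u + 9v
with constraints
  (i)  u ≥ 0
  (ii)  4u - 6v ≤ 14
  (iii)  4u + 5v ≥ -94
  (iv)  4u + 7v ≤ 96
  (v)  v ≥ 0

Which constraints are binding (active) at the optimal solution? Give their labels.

Corner points and Z = -4u + 9v:
  (0, 96/7) → Z = 864/7
  (0, 0) → Z = 0
  (337/26, 82/13) → Z = 64/13
  (7/2, 0) → Z = -14

The minimum is at (7/2, 0). Substituting into each constraint, equality holds for (ii) and (v); the remaining constraints have slack.

(ii) and (v)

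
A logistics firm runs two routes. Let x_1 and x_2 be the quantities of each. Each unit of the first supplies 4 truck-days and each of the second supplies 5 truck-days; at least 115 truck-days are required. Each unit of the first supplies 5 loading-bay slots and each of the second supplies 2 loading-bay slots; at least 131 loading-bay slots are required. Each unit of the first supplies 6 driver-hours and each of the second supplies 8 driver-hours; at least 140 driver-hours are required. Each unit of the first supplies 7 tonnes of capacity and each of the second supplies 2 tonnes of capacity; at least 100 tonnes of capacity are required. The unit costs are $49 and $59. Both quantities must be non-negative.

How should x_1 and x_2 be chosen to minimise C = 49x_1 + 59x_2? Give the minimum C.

x_1 = 25, x_2 = 3, minimum C = 1402

Extreme points and C = 49x_1 + 59x_2:
  (0, 131/2) → C = 7729/2
  (115/4, 0) → C = 5635/4
  (25, 3) → C = 1402
The feasible region is unbounded (it extends along (0, 1), (1, 0)), but C strictly increases along every unbounded feasible direction, so there is no improving ray and the minimum is attained at a vertex.

The binding constraints are 4x_1 + 5x_2 = 115 and 5x_1 + 2x_2 = 131.
Solving simultaneously gives x_1 = 25, x_2 = 3.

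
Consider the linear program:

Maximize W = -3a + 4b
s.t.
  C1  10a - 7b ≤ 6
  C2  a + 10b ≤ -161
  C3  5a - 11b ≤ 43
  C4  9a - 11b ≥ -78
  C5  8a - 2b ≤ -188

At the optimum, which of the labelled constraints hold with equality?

Feasible corners and W = -3a + 4b:
  (-121/4, -777/44) → W = 885/44
  (-359/13, -214/13) → W = 17
  (-956/35, -534/35) → W = 732/35

The maximum is at (-956/35, -534/35). Substituting into each constraint, equality holds for C4 and C5; the remaining constraints have slack.

C4 and C5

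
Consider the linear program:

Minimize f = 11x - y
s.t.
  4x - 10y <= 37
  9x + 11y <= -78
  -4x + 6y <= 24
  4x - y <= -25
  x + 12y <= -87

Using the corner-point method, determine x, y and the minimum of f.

x = -231/8, y = -61/4, minimum f = -2419/8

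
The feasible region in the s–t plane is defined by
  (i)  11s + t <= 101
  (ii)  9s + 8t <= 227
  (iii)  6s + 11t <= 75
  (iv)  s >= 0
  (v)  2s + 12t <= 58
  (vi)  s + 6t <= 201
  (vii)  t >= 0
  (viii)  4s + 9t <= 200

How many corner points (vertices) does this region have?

The feasible vertices (each the meet of two boundaries and inside every other half-plane) are:
  (1036/115, 219/115)
  (101/11, 0)
  (131/25, 99/25)
  (0, 29/6)
  (0, 0)

5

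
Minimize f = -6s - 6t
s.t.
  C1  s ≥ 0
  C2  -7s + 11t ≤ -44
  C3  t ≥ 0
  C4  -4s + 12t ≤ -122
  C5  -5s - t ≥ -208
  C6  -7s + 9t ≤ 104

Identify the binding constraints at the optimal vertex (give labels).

Feasible corners and f = -6s - 6t:
  (61/2, 0) → f = -183
  (208/5, 0) → f = -1248/5
  (1309/32, 111/32) → f = -1065/4

The minimum is at (1309/32, 111/32). Substituting into each constraint, equality holds for C4 and C5; the remaining constraints have slack.

C4 and C5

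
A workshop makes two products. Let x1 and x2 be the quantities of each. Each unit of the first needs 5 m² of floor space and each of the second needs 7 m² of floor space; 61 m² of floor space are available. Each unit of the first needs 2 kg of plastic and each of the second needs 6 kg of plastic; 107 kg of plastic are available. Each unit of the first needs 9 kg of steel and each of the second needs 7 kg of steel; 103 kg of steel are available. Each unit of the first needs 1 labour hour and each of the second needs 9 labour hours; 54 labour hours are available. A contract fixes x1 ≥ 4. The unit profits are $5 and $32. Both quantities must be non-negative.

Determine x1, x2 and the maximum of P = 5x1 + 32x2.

x1 = 9/2, x2 = 11/2, maximum P = 397/2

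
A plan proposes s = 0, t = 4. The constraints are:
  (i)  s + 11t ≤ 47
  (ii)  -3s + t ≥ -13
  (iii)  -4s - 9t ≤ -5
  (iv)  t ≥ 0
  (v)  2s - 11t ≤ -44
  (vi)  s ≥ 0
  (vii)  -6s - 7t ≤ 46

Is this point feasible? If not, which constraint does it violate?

(i): 44 ≤ 47 ✓
(ii): 4 ≥ -13 ✓
(iii): -36 ≤ -5 ✓
(iv): 4 ≥ 0 ✓
(v): -44 ≤ -44 ✓
(vi): 0 ≥ 0 ✓
(vii): -28 ≤ 46 ✓

feasible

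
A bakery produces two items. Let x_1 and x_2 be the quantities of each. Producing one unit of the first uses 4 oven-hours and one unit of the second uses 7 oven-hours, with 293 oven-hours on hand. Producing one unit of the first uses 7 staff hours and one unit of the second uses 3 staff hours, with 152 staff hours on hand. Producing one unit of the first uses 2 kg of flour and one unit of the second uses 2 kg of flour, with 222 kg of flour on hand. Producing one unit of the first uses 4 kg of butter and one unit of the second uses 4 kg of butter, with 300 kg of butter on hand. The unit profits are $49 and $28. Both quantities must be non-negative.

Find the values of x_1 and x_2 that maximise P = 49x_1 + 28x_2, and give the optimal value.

x_1 = 5, x_2 = 39, maximum P = 1337

Corner points and P = 49x_1 + 28x_2:
  (0, 0) → P = 0
  (0, 293/7) → P = 1172
  (152/7, 0) → P = 1064
  (5, 39) → P = 1337

At the optimal vertex, 4x_1 + 7x_2 = 293 and 7x_1 + 3x_2 = 152.
Solving simultaneously gives x_1 = 5, x_2 = 39.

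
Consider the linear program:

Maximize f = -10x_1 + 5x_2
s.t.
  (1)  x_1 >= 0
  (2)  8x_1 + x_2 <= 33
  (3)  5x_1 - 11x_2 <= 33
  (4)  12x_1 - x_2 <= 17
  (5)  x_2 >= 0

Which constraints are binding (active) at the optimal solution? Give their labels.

Feasible corners and f = -10x_1 + 5x_2:
  (0, 33) → f = 165
  (0, 0) → f = 0
  (5/2, 13) → f = 40
  (17/12, 0) → f = -85/6

The maximum is at (0, 33). Substituting into each constraint, equality holds for (1) and (2); the remaining constraints have slack.

(1) and (2)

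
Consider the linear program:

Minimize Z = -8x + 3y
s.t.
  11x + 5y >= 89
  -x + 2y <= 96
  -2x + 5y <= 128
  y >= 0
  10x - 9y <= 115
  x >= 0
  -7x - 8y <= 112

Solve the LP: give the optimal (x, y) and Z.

x = 1727/32, y = 755/16, minimum Z = -4643/16

Extreme points and Z = -8x + 3y:
  (89/11, 0) → Z = -712/11
  (0, 89/5) → Z = 267/5
  (1727/32, 755/16) → Z = -4643/16
  (0, 128/5) → Z = 384/5
  (23/2, 0) → Z = -92

The optimum lies where -2x + 5y = 128 and 10x - 9y = 115.
Solving simultaneously gives x = 1727/32, y = 755/16.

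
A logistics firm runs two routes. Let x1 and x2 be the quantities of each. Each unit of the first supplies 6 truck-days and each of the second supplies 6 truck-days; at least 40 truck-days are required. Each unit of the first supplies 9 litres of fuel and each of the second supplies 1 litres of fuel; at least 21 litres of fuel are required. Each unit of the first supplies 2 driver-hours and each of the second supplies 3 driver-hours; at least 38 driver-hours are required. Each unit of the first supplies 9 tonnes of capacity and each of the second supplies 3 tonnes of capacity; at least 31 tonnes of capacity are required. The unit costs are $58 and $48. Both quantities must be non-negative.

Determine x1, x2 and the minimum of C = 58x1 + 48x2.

x1 = 1, x2 = 12, minimum C = 634

Extreme points and C = 58x1 + 48x2:
  (0, 21) → C = 1008
  (19, 0) → C = 1102
  (1, 12) → C = 634
The feasible region is unbounded (it extends along (0, 1), (1, 0)), but C strictly increases along every unbounded feasible direction, so there is no improving ray and the minimum is attained at a vertex.

The binding constraints are 9x1 + x2 = 21 and 2x1 + 3x2 = 38.
Solving simultaneously gives x1 = 1, x2 = 12.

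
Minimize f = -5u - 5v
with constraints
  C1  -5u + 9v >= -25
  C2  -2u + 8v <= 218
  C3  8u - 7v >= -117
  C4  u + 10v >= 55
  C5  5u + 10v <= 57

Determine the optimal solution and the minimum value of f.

Vertices and f = -5u - 5v:
  (-785/87, 557/87) → f = 380/29
  (-771/115, 1041/115) → f = -270/23
  (1/2, 109/20) → f = -119/4

At the optimal vertex, u + 10v = 55 and 5u + 10v = 57.
Solving simultaneously gives u = 1/2, v = 109/20.

u = 1/2, v = 109/20, minimum f = -119/4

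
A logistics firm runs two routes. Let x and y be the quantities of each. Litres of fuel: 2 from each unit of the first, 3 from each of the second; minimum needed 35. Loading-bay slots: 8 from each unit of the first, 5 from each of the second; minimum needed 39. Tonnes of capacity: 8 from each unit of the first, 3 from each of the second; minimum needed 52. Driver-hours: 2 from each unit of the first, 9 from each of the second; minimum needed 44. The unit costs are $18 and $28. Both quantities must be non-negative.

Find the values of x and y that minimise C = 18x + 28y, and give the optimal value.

Vertices and C = 18x + 28y:
  (0, 52/3) → C = 1456/3
  (22, 0) → C = 396
  (17/6, 88/9) → C = 2923/9
  (61/4, 3/2) → C = 633/2
The feasible region is unbounded (it extends along (0, 1), (1, 0)), but C strictly increases along every unbounded feasible direction, so there is no improving ray and the minimum is attained at a vertex.

At the optimal vertex, 2x + 3y = 35 and 2x + 9y = 44.
Solving simultaneously gives x = 61/4, y = 3/2.

x = 61/4, y = 3/2, minimum C = 633/2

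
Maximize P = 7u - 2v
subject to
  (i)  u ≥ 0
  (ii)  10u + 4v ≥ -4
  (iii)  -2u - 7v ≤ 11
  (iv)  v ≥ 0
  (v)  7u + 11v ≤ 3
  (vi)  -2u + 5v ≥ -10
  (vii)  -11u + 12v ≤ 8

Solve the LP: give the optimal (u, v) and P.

Feasible corners and P = 7u - 2v:
  (0, 0) → P = 0
  (0, 3/11) → P = -6/11
  (3/7, 0) → P = 3

u = 3/7, v = 0, maximum P = 3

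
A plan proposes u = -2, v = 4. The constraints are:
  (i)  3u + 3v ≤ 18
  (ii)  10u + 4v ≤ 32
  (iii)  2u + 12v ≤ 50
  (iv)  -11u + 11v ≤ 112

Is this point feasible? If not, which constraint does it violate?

(i): 6 ≤ 18 ✓
(ii): -4 ≤ 32 ✓
(iii): 44 ≤ 50 ✓
(iv): 66 ≤ 112 ✓

feasible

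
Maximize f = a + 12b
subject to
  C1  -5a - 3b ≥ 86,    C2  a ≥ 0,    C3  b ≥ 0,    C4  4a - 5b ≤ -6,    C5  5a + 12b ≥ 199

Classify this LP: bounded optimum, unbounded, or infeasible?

The boundaries -5a - 3b = 86 and 5a + 12b = 199 meet at (-181/5, 95/3), but that point violates a ≥ 0. Every candidate vertex is excluded by some other constraint, so the feasible region is empty.

infeasible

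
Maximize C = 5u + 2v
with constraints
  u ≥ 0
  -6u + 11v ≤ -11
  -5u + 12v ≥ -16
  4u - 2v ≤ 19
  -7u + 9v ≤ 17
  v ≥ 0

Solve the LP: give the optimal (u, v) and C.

u = 187/32, v = 35/16, maximum C = 1075/32

Feasible corners and C = 5u + 2v:
  (187/32, 35/16) → C = 1075/32
  (11/6, 0) → C = 55/6
  (98/19, 31/38) → C = 521/19
  (16/5, 0) → C = 16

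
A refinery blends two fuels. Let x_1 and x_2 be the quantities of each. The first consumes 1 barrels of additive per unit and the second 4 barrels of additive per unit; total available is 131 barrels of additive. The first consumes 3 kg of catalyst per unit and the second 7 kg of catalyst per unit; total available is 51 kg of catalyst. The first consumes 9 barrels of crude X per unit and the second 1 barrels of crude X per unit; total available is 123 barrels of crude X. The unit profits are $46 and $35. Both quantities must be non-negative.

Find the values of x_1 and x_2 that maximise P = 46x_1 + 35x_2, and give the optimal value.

Vertices and P = 46x_1 + 35x_2:
  (0, 0) → P = 0
  (0, 51/7) → P = 255
  (41/3, 0) → P = 1886/3
  (27/2, 3/2) → P = 1347/2

At the optimal vertex, 3x_1 + 7x_2 = 51 and 9x_1 + x_2 = 123.
Solving simultaneously gives x_1 = 27/2, x_2 = 3/2.

x_1 = 27/2, x_2 = 3/2, maximum P = 1347/2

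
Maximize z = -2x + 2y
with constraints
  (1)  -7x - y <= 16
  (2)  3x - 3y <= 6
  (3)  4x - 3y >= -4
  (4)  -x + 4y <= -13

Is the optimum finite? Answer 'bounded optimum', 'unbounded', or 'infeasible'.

bounded optimum

Corner points and z = -2x + 2y:
  (-7/4, -15/4) → z = -4
  (-51/29, -107/29) → z = -112/29
  (-5/3, -11/3) → z = -4
The feasible region has finitely many vertices and no improving ray; the maximum is -112/29 at (-51/29, -107/29).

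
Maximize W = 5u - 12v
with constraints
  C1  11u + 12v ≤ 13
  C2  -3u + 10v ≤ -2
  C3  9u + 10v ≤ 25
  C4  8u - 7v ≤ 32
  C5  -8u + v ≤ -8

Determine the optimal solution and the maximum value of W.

u = 1/2, v = -4, maximum W = 101/2

Feasible corners and W = 5u - 12v:
  (77/73, 17/146) → W = 283/73
  (475/173, -248/173) → W = 5351/173
  (78/77, 8/77) → W = 42/11
  (1/2, -4) → W = 101/2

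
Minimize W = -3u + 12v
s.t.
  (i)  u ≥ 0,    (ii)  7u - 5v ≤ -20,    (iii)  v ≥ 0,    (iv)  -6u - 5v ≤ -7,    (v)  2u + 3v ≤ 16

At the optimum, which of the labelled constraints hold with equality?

(i) and (ii)

Feasible corners and W = -3u + 12v:
  (0, 4) → W = 48
  (0, 16/3) → W = 64
  (20/31, 152/31) → W = 1764/31

The minimum is at (0, 4). Substituting into each constraint, equality holds for (i) and (ii); the remaining constraints have slack.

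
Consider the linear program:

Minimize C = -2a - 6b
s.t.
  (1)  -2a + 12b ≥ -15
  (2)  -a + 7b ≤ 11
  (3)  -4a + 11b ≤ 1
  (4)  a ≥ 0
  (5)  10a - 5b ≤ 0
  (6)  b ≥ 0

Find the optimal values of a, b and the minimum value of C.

a = 1/18, b = 1/9, minimum C = -7/9

Vertices and C = -2a - 6b:
  (0, 1/11) → C = -6/11
  (1/18, 1/9) → C = -7/9
  (0, 0) → C = 0

At the optimal vertex, -4a + 11b = 1 and 10a - 5b = 0.
Solving simultaneously gives a = 1/18, b = 1/9.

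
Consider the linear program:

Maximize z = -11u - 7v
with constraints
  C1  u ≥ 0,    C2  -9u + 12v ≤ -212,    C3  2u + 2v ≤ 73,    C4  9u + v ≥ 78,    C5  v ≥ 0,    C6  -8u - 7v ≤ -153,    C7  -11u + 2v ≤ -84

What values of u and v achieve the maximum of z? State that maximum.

u = 212/9, v = 0, maximum z = -2332/9

Extreme points and z = -11u - 7v:
  (650/21, 233/42) → z = -15931/42
  (212/9, 0) → z = -2332/9
  (73/2, 0) → z = -803/2

The optimum lies where -9u + 12v = -212 and v = 0.
Solving simultaneously gives u = 212/9, v = 0.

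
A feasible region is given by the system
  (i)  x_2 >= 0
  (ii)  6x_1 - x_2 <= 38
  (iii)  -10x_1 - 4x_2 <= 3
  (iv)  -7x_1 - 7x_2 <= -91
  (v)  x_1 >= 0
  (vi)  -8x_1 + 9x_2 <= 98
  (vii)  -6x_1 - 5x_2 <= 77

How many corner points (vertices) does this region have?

The feasible vertices (each the meet of two boundaries and inside every other half-plane) are:
  (51/7, 40/7)
  (220/23, 446/23)
  (19/17, 202/17)

3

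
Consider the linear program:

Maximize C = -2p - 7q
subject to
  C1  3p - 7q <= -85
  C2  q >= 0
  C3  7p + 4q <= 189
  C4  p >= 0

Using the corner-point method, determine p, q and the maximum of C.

p = 0, q = 85/7, maximum C = -85

Extreme points and C = -2p - 7q:
  (983/61, 1162/61) → C = -10100/61
  (0, 85/7) → C = -85
  (0, 189/4) → C = -1323/4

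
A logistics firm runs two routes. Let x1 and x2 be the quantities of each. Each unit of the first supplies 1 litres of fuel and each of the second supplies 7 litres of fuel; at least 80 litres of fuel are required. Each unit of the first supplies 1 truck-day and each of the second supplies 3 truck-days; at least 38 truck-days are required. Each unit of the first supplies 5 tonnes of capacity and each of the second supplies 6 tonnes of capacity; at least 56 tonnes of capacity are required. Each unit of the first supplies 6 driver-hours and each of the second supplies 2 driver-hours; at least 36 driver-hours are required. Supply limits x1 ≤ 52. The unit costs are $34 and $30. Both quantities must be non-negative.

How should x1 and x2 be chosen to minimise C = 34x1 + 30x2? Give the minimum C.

Vertices and C = 34x1 + 30x2:
  (0, 18) → C = 540
  (13/2, 21/2) → C = 536
  (52, 4) → C = 1888
  (2, 12) → C = 428
The feasible region is unbounded (it extends along (0, 1)), but C strictly increases along every unbounded feasible direction, so there is no improving ray and the minimum is attained at a vertex.

x1 = 2, x2 = 12, minimum C = 428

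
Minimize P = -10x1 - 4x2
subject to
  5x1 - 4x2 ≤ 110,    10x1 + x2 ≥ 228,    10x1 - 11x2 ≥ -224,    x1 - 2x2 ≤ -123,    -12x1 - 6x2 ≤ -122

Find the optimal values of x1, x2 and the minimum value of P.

x1 = 702/5, x2 = 148, minimum P = -1996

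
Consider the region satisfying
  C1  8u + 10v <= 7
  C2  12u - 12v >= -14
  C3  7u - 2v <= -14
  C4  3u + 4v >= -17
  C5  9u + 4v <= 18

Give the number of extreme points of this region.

3

Intersecting each pair of boundary lines and keeping only the points that satisfy every inequality leaves:
  (-7/3, -7/6)
  (-65/21, -27/14)
  (-45/17, -77/34)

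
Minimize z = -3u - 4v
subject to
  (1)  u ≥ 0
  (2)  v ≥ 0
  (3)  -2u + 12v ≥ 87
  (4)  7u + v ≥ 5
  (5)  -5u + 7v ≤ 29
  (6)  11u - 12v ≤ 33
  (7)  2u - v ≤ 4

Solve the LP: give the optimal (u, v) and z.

Vertices and z = -3u - 4v:
  (261/46, 377/46) → z = -2291/46
  (135/22, 91/11) → z = -103/2
  (19/3, 26/3) → z = -161/3

The optimum lies where -5u + 7v = 29 and 2u - v = 4.
Solving simultaneously gives u = 19/3, v = 26/3.

u = 19/3, v = 26/3, minimum z = -161/3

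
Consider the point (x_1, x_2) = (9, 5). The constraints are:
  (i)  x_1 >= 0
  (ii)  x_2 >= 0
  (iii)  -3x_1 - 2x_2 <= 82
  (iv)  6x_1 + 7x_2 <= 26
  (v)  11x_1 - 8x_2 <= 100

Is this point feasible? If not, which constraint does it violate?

not feasible — violates (iv)

Constraint (iv): 6x_1 + 7x_2 = 89, which is not ≤ 26. All other constraints are satisfied.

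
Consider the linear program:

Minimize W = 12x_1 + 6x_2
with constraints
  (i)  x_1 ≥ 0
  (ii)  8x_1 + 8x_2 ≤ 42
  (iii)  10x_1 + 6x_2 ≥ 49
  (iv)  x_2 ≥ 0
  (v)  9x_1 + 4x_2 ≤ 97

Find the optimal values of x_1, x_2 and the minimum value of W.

x_1 = 35/8, x_2 = 7/8, minimum W = 231/4

Feasible corners and W = 12x_1 + 6x_2:
  (35/8, 7/8) → W = 231/4
  (21/4, 0) → W = 63
  (49/10, 0) → W = 294/5

The binding constraints are 8x_1 + 8x_2 = 42 and 10x_1 + 6x_2 = 49.
Solving simultaneously gives x_1 = 35/8, x_2 = 7/8.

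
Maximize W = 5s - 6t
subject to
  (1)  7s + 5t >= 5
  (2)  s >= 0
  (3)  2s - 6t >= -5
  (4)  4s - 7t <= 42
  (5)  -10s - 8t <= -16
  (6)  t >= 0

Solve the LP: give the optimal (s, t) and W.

Feasible corners and W = 5s - 6t:
  (287/10, 52/5) → W = 811/10
  (14/19, 41/38) → W = -53/19
  (21/2, 0) → W = 105/2
  (8/5, 0) → W = 8

The optimum lies where 2s - 6t = -5 and 4s - 7t = 42.
Solving simultaneously gives s = 287/10, t = 52/5.

s = 287/10, t = 52/5, maximum W = 811/10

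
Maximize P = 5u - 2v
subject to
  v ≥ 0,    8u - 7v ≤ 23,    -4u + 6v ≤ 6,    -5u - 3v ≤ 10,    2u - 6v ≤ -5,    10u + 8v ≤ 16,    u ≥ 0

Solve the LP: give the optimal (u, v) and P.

u = 14/19, v = 41/38, maximum P = 29/19

Feasible corners and P = 5u - 2v:
  (12/23, 31/23) → P = -2/23
  (0, 1) → P = -2
  (14/19, 41/38) → P = 29/19
  (0, 5/6) → P = -5/3

At the optimal vertex, 2u - 6v = -5 and 10u + 8v = 16.
Solving simultaneously gives u = 14/19, v = 41/38.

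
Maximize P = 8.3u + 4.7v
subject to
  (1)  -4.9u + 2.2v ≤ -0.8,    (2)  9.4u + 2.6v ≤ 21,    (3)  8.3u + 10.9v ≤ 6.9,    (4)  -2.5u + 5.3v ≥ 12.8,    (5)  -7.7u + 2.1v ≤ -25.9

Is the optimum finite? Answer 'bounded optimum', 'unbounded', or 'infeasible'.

infeasible

The boundaries 9.4u + 2.6v = 21 and -7.7u + 2.1v = -25.9 meet at (199/71, -146/71), but that point violates -2.5u + 5.3v ≥ 12.8. Every candidate vertex is excluded by some other constraint, so the feasible region is empty.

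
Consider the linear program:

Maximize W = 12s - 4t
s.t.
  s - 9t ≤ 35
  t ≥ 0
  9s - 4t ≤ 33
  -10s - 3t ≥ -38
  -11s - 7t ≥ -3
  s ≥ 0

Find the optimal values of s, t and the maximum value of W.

s = 3/11, t = 0, maximum W = 36/11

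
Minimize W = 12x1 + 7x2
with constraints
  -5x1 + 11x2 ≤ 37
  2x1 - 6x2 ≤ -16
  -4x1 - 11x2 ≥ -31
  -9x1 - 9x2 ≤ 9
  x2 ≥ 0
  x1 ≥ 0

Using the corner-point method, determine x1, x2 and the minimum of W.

Vertices and W = 12x1 + 7x2:
  (5/23, 63/23) → W = 501/23
  (0, 8/3) → W = 56/3
  (0, 31/11) → W = 217/11

At the optimal vertex, 2x1 - 6x2 = -16 and x1 = 0.
Solving simultaneously gives x1 = 0, x2 = 8/3.

x1 = 0, x2 = 8/3, minimum W = 56/3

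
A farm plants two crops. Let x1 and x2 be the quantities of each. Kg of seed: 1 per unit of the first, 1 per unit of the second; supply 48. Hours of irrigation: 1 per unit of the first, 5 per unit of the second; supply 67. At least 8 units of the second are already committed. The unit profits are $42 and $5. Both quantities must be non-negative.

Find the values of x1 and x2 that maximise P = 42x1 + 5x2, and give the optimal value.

x1 = 27, x2 = 8, maximum P = 1174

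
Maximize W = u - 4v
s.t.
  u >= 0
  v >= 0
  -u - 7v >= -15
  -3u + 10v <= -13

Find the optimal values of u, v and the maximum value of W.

u = 15, v = 0, maximum W = 15

Extreme points and W = u - 4v:
  (15, 0) → W = 15
  (13/3, 0) → W = 13/3
  (241/31, 32/31) → W = 113/31

The binding constraints are v = 0 and -u - 7v = -15.
Solving simultaneously gives u = 15, v = 0.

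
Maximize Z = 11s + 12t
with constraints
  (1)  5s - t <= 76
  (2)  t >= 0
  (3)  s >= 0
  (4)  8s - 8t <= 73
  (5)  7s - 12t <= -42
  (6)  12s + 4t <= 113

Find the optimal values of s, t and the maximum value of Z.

s = 0, t = 113/4, maximum Z = 339

Vertices and Z = 11s + 12t:
  (0, 7/2) → Z = 42
  (0, 113/4) → Z = 339
  (297/43, 1295/172) → Z = 7152/43

The optimum lies where s = 0 and 12s + 4t = 113.
Solving simultaneously gives s = 0, t = 113/4.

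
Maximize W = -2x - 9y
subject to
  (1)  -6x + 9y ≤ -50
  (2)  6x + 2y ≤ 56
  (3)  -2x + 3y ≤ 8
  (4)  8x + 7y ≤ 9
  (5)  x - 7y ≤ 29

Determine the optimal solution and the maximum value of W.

x = 89/33, y = -124/33, maximum W = 938/33

Corner points and W = -2x - 9y:
  (431/114, -173/57) → W = 1126/57
  (89/33, -124/33) → W = 938/33
  (38/9, -223/63) → W = 1475/63

The optimum lies where -6x + 9y = -50 and x - 7y = 29.
Solving simultaneously gives x = 89/33, y = -124/33.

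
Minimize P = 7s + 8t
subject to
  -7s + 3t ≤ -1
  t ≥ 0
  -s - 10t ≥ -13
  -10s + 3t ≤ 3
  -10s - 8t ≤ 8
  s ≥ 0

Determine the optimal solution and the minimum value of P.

Extreme points and P = 7s + 8t:
  (1/7, 0) → P = 1
  (49/73, 90/73) → P = 1063/73
  (13, 0) → P = 91

At the optimal vertex, -7s + 3t = -1 and t = 0.
Solving simultaneously gives s = 1/7, t = 0.

s = 1/7, t = 0, minimum P = 1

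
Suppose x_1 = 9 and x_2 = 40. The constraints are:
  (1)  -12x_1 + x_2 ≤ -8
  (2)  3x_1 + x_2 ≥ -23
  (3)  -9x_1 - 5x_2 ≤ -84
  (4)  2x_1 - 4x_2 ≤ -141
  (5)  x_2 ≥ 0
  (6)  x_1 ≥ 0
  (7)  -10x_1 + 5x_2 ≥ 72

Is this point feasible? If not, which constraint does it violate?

(1): -68 ≤ -8 ✓
(2): 67 ≥ -23 ✓
(3): -281 ≤ -84 ✓
(4): -142 ≤ -141 ✓
(5): 40 ≥ 0 ✓
(6): 9 ≥ 0 ✓
(7): 110 ≥ 72 ✓

feasible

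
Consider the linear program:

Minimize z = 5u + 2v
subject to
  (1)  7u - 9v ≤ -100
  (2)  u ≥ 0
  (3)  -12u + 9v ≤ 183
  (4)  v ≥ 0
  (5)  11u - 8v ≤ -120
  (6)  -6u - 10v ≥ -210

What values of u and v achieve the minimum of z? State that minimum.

u = 0, v = 15, minimum z = 30

Feasible corners and z = 5u + 2v:
  (0, 61/3) → z = 122/3
  (0, 15) → z = 30
  (10/29, 603/29) → z = 1256/29
  (240/79, 1515/79) → z = 4230/79

At the optimal vertex, u = 0 and 11u - 8v = -120.
Solving simultaneously gives u = 0, v = 15.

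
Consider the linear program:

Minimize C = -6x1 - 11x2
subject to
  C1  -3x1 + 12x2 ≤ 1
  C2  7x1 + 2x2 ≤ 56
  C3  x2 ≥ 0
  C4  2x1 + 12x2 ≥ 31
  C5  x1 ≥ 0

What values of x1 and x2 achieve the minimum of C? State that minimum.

Feasible corners and C = -6x1 - 11x2:
  (67/9, 35/18) → C = -1189/18
  (6, 19/12) → C = -641/12
  (61/8, 21/16) → C = -963/16

x1 = 67/9, x2 = 35/18, minimum C = -1189/18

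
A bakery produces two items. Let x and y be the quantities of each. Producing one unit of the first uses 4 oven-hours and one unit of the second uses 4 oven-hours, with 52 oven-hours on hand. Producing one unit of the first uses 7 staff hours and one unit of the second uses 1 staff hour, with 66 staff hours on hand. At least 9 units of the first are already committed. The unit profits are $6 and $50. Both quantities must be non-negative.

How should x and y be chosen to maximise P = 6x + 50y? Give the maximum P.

x = 9, y = 3, maximum P = 204

Vertices and P = 6x + 50y:
  (66/7, 0) → P = 396/7
  (9, 0) → P = 54
  (9, 3) → P = 204

At the optimal vertex, 7x + y = 66 and x = 9.
Solving simultaneously gives x = 9, y = 3.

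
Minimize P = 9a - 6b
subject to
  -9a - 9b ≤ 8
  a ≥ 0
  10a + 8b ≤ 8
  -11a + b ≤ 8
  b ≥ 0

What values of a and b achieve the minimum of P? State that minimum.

a = 0, b = 1, minimum P = -6

Vertices and P = 9a - 6b:
  (0, 1) → P = -6
  (0, 0) → P = 0
  (4/5, 0) → P = 36/5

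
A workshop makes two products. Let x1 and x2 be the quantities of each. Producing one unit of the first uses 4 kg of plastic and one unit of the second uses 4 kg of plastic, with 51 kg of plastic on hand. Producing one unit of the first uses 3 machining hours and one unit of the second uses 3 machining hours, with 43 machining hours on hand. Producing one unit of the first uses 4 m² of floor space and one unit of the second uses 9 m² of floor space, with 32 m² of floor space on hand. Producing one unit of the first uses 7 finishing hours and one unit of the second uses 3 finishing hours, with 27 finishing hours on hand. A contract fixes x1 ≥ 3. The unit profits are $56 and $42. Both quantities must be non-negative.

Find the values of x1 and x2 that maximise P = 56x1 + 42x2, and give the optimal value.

x1 = 3, x2 = 2, maximum P = 252

The binding constraints are 7x1 + 3x2 = 27 and x1 = 3.
Solving simultaneously gives x1 = 3, x2 = 2.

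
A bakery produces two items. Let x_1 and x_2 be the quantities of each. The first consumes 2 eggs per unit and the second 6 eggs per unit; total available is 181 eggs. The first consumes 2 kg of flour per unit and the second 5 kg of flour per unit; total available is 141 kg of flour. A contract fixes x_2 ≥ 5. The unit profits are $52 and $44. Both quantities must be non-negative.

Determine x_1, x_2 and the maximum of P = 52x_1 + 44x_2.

x_1 = 58, x_2 = 5, maximum P = 3236

Feasible corners and P = 52x_1 + 44x_2:
  (0, 141/5) → P = 6204/5
  (0, 5) → P = 220
  (58, 5) → P = 3236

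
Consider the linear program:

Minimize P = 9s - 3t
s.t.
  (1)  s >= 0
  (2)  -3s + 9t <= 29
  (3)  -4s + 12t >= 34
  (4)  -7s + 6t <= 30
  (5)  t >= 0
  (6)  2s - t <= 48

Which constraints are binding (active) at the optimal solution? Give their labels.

(1) and (2)

Vertices and P = 9s - 3t:
  (0, 29/9) → P = -29/3
  (0, 17/6) → P = -17/2
  (461/15, 202/15) → P = 1181/5
  (61/2, 13) → P = 471/2

The minimum is at (0, 29/9). Substituting into each constraint, equality holds for (1) and (2); the remaining constraints have slack.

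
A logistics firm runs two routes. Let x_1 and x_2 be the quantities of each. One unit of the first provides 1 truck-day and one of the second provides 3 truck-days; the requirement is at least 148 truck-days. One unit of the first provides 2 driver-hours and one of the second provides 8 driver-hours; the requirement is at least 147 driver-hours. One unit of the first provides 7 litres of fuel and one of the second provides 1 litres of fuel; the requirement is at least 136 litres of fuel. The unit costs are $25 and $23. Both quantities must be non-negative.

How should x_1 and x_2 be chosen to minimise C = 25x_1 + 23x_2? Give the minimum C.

Vertices and C = 25x_1 + 23x_2:
  (0, 136) → C = 3128
  (148, 0) → C = 3700
  (13, 45) → C = 1360
The feasible region is unbounded (it extends along (0, 1), (1, 0)), but C strictly increases along every unbounded feasible direction, so there is no improving ray and the minimum is attained at a vertex.

The binding constraints are x_1 + 3x_2 = 148 and 7x_1 + x_2 = 136.
Solving simultaneously gives x_1 = 13, x_2 = 45.

x_1 = 13, x_2 = 45, minimum C = 1360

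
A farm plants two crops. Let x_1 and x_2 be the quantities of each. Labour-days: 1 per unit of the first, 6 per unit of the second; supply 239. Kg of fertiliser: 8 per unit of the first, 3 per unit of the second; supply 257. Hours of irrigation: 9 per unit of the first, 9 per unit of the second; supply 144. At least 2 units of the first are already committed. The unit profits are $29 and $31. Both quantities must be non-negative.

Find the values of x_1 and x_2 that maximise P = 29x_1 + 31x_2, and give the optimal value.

Feasible corners and P = 29x_1 + 31x_2:
  (16, 0) → P = 464
  (2, 0) → P = 58
  (2, 14) → P = 492

x_1 = 2, x_2 = 14, maximum P = 492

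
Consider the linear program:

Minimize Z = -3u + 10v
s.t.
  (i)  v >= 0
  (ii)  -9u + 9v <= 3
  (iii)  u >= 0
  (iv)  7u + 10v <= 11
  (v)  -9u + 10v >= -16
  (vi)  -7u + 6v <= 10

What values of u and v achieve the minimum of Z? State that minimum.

u = 11/7, v = 0, minimum Z = -33/7

Feasible corners and Z = -3u + 10v:
  (0, 0) → Z = 0
  (11/7, 0) → Z = -33/7
  (0, 1/3) → Z = 10/3
  (23/51, 40/51) → Z = 331/51

At the optimal vertex, v = 0 and 7u + 10v = 11.
Solving simultaneously gives u = 11/7, v = 0.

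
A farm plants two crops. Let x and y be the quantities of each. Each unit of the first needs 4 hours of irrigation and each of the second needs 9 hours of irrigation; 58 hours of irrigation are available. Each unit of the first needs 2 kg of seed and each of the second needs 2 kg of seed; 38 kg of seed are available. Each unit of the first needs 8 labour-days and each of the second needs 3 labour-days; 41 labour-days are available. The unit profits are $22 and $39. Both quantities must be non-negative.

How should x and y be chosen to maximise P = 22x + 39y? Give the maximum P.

x = 13/4, y = 5, maximum P = 533/2

Vertices and P = 22x + 39y:
  (0, 0) → P = 0
  (0, 58/9) → P = 754/3
  (41/8, 0) → P = 451/4
  (13/4, 5) → P = 533/2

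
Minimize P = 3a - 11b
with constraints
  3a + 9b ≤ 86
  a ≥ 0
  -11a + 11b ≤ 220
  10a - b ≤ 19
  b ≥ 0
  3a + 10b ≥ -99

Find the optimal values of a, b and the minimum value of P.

Vertices and P = 3a - 11b:
  (0, 86/9) → P = -946/9
  (257/93, 803/93) → P = -8062/93
  (0, 0) → P = 0
  (19/10, 0) → P = 57/10

The binding constraints are 3a + 9b = 86 and a = 0.
Solving simultaneously gives a = 0, b = 86/9.

a = 0, b = 86/9, minimum P = -946/9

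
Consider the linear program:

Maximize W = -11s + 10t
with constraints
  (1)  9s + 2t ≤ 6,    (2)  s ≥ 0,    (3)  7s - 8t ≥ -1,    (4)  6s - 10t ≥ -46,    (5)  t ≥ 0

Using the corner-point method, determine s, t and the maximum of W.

Extreme points and W = -11s + 10t:
  (23/43, 51/86) → W = 2/43
  (2/3, 0) → W = -22/3
  (0, 1/8) → W = 5/4
  (0, 0) → W = 0

The binding constraints are s = 0 and 7s - 8t = -1.
Solving simultaneously gives s = 0, t = 1/8.

s = 0, t = 1/8, maximum W = 5/4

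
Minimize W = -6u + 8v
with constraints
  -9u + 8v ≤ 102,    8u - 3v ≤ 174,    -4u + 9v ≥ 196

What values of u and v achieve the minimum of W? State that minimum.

u = 359/10, v = 566/15, minimum W = 1297/15

Feasible corners and W = -6u + 8v:
  (1698/37, 2382/37) → W = 8868/37
  (650/49, 1356/49) → W = 6948/49
  (359/10, 566/15) → W = 1297/15

The optimum lies where 8u - 3v = 174 and -4u + 9v = 196.
Solving simultaneously gives u = 359/10, v = 566/15.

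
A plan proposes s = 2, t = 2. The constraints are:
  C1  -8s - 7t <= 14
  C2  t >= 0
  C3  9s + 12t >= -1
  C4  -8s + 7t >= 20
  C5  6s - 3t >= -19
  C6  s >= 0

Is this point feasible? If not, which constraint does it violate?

Constraint C4: -8s + 7t = -2, which is not ≥ 20. All other constraints are satisfied.

not feasible — violates C4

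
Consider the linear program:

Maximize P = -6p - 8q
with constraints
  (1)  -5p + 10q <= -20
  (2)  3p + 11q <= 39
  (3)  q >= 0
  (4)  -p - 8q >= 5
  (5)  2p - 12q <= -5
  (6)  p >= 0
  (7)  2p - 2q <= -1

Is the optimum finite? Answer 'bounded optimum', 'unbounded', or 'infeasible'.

The boundaries p = 0 and 2p - 2q = -1 meet at (0, 1/2), but that point violates -5p + 10q ≤ -20. Every candidate vertex is excluded by some other constraint, so the feasible region is empty.

infeasible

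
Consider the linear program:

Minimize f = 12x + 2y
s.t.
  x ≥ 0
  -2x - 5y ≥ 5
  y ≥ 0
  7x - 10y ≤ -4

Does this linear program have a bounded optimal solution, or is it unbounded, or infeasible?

infeasible

The boundaries x = 0 and 7x - 10y = -4 meet at (0, 2/5), but that point violates -2x - 5y ≥ 5. Every candidate vertex is excluded by some other constraint, so the feasible region is empty.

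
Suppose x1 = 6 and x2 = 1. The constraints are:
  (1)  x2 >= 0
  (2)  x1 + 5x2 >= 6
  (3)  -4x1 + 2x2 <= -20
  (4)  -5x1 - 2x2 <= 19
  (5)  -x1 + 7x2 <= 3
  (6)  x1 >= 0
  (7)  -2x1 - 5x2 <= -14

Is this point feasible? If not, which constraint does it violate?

(1): 1 ≥ 0 ✓
(2): 11 ≥ 6 ✓
(3): -22 ≤ -20 ✓
(4): -32 ≤ 19 ✓
(5): 1 ≤ 3 ✓
(6): 6 ≥ 0 ✓
(7): -17 ≤ -14 ✓

feasible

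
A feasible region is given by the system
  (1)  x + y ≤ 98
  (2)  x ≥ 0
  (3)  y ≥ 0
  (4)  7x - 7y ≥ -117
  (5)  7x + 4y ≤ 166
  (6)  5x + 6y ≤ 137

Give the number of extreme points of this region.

5

Of the 15 pairwise boundary intersections, those satisfying every inequality are:
  (0, 0)
  (0, 117/7)
  (166/7, 0)
  (257/77, 1544/77)
  (224/11, 129/22)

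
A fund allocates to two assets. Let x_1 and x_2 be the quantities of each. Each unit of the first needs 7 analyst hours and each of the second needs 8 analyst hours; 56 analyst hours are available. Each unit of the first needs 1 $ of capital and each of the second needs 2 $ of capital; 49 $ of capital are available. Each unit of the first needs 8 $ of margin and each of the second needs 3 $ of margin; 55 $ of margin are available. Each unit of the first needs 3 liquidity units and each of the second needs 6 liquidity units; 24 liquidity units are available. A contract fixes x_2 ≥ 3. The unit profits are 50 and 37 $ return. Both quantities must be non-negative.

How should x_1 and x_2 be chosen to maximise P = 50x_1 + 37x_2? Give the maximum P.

x_1 = 2, x_2 = 3, maximum P = 211

Vertices and P = 50x_1 + 37x_2:
  (0, 4) → P = 148
  (0, 3) → P = 111
  (2, 3) → P = 211

The binding constraints are 3x_1 + 6x_2 = 24 and x_2 = 3.
Solving simultaneously gives x_1 = 2, x_2 = 3.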